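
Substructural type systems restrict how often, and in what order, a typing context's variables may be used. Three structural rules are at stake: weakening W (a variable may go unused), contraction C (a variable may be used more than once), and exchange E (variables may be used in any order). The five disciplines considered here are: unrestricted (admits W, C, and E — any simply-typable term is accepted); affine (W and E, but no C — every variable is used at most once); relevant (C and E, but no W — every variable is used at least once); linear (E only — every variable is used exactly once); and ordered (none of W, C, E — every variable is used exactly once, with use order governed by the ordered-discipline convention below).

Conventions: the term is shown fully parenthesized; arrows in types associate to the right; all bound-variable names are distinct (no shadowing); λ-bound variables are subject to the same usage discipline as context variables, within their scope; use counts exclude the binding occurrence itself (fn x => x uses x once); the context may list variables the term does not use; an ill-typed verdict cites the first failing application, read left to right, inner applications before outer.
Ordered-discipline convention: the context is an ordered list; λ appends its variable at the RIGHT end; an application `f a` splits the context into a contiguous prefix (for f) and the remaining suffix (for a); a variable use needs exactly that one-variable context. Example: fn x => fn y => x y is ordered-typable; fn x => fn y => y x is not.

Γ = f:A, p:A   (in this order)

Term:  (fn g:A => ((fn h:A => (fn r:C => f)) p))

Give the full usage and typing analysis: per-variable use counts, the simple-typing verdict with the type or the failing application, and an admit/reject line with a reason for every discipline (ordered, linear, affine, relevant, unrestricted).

usage: f=1; p=1; g (bound)=0; h (bound)=0; r (bound)=0
left-to-right use order: f, p
typing: well-typed at A → C → A
ordered: ✗, g, h, r left unused
linear: ✗, g, h, r left unused
affine: ✓, no duplicate uses among f, p, g, h, r
relevant: ✗, g, h, r left unused
unrestricted: ✓, well-typed at A → C → A; no restrictions here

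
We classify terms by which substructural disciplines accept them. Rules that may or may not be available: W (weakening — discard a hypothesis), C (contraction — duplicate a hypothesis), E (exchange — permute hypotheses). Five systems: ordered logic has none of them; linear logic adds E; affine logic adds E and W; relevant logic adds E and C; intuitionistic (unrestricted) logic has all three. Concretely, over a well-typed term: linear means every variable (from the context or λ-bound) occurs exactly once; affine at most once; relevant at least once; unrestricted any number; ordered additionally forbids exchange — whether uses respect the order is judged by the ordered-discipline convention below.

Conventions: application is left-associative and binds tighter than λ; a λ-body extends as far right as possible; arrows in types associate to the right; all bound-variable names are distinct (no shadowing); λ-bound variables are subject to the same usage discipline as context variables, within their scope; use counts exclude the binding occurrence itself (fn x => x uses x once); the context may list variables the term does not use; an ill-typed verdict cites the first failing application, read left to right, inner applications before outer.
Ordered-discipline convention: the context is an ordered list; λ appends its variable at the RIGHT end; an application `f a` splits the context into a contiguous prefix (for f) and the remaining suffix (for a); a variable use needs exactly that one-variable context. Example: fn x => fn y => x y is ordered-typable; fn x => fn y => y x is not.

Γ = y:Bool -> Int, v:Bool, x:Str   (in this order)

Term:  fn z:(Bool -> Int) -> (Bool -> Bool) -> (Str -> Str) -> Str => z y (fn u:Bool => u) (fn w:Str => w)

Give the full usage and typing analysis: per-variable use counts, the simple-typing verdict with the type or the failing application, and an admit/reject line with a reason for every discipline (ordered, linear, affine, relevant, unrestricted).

variable uses: y: 1; v: 0; x: 0; z (λ-bound): 1; u (λ-bound): 1; w (λ-bound): 1
left-to-right use order: z, y, u, w
typing: well-typed at ((Bool -> Int) -> (Bool -> Bool) -> (Str -> Str) -> Str) -> Str
ordered ✗ (v, x left unused)
linear ✗ (v, x left unused)
affine ✓ (at most one use each (y, v, x, z, u, w))
relevant ✗ (v, x left unused)
unrestricted ✓ (typability at ((Bool -> Int) -> (Bool -> Bool) -> (Str -> Str) -> Str) -> Str is all that's needed)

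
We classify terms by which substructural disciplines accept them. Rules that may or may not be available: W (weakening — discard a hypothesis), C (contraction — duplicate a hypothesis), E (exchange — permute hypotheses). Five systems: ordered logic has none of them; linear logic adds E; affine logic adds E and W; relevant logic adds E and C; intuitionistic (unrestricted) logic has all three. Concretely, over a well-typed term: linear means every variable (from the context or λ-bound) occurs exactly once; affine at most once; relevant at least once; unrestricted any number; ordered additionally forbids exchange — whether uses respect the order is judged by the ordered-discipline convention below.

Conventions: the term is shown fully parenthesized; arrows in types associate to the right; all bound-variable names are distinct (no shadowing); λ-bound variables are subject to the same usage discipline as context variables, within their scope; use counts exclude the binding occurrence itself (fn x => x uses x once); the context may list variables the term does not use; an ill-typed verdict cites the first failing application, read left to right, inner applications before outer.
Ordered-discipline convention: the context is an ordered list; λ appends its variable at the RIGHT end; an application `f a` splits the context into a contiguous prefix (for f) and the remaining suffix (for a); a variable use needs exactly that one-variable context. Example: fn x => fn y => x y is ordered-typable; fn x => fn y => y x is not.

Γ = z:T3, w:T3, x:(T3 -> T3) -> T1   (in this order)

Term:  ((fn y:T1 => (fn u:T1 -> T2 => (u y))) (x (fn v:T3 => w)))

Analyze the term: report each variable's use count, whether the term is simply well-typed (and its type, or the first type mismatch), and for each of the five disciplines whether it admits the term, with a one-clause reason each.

variable uses: z: 0×, w: 1×, x: 1×, y (λ-bound): 1×, u (λ-bound): 1×, v (λ-bound): 0×
uses in reading order: u, y, x, w
typing: the term checks, with type (T1 -> T2) -> T2
ordered: ✗, z, v left unused
linear: ✗, z, v left unused
affine: ✓, no duplicate uses among z, w, x, y, u, v
relevant: ✗, z, v left unused
unrestricted: ✓, typability at (T1 -> T2) -> T2 is all that's needed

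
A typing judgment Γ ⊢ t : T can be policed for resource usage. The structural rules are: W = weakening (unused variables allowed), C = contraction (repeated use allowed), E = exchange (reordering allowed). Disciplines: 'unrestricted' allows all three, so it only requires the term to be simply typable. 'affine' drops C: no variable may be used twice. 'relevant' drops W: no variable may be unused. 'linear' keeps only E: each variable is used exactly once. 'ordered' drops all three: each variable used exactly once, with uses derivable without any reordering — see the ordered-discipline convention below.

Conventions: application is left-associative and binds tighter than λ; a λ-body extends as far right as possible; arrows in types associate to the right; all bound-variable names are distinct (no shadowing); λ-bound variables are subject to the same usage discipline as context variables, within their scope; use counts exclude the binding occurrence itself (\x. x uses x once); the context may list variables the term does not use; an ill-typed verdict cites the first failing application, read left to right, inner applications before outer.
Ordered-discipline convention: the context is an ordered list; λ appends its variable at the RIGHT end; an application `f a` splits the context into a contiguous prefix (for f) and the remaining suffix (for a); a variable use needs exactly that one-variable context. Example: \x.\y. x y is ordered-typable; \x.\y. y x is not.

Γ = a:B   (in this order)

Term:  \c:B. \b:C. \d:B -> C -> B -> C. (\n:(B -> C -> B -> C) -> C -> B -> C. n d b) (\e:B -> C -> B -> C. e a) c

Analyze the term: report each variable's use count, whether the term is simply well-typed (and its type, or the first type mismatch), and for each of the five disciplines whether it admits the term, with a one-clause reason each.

counts: a: 1, c [bound]: 1, b [bound]: 1, d [bound]: 1, n [bound]: 1, e [bound]: 1
use order (left to right): n, d, b, e, a, c
typing: well-typed — term : B -> C -> (B -> C -> B -> C) -> C
ordered: ✗ — no contiguous prefix/suffix split fits n, d, b, e, a, c
linear: ✓ — a, c, b, d, n, e: one use apiece
affine: ✓ — no duplicate uses among a, c, b, d, n, e
relevant: ✓ — none of a, c, b, d, n, e goes unused
unrestricted: ✓ — simply typable at B -> C -> (B -> C -> B -> C) -> C; W, C, E all held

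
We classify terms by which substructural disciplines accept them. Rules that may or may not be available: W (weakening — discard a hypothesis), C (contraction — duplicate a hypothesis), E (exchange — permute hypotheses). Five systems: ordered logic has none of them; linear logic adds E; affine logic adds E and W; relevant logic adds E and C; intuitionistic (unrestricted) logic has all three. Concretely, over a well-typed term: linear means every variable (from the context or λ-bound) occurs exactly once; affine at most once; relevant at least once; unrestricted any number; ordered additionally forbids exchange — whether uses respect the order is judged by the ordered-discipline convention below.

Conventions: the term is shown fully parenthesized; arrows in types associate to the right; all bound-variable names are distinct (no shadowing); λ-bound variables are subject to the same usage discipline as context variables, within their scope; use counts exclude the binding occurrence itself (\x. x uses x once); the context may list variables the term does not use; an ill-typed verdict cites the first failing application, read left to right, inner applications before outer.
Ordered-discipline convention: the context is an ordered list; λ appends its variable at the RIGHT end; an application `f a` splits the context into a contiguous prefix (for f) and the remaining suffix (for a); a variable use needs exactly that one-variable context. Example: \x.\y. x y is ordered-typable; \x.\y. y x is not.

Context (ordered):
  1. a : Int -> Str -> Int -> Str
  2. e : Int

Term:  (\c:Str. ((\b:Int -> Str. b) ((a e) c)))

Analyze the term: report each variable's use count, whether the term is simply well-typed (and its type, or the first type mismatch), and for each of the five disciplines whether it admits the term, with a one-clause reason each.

use counts: a ×1, e ×1, c (λ-bound) ×1, b (λ-bound) ×1
order of uses: b, a, e, c
typing: ✓ — Str -> Int -> Str
ordered: ✓, one use each (a, e, c, b); ordered split holds
linear: ✓, each of a, e, c, b used exactly once
affine: ✓, at most one use each (a, e, c, b)
relevant: ✓, none of a, e, c, b goes unused
unrestricted: ✓, typability at Str -> Int -> Str is all that's needed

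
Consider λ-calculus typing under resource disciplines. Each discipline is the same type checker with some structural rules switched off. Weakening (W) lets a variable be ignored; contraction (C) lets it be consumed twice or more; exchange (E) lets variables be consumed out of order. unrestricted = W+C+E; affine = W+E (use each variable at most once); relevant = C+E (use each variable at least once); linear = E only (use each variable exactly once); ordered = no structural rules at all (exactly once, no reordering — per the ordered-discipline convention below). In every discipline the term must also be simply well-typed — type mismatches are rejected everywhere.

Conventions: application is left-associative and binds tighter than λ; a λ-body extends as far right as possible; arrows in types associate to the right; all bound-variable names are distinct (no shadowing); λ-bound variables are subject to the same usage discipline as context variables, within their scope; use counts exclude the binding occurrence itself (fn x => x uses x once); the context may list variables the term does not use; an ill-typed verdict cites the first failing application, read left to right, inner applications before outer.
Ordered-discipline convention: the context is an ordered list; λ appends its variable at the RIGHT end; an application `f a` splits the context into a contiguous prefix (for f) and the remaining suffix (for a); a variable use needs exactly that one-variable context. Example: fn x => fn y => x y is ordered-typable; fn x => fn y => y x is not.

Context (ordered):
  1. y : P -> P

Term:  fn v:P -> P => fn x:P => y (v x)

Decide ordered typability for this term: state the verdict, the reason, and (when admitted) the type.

yes — one use each (y, v, x); ordered split holds; term : (P -> P) -> P -> P
variable uses: y ×1, v (bound) ×1, x (bound) ×1
left-to-right use order: y, v, x
typing: ✓ — (P -> P) -> P -> P
all disciplines: ordered ✓ · linear ✓ · affine ✓ · relevant ✓ · unrestricted ✓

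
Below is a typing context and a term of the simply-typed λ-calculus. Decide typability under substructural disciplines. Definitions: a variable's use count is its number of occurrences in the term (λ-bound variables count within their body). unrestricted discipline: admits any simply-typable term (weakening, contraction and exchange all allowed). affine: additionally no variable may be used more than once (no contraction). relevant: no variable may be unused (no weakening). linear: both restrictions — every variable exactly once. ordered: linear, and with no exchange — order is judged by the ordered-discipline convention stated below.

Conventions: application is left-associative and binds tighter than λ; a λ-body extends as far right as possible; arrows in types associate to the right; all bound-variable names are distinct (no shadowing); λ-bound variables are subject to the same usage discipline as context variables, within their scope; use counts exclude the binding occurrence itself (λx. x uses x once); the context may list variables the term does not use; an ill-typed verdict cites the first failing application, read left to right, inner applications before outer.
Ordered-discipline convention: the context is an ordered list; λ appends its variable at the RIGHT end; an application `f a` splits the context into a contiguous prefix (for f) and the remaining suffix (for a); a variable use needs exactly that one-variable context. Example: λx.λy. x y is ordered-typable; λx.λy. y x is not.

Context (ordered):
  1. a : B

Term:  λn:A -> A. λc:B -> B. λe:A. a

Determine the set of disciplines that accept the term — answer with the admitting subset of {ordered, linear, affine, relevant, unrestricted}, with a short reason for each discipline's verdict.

admitted in: affine, unrestricted
usage: a ×1, n (λ-bound) ×0, c (λ-bound) ×0, e (λ-bound) ×0
uses in reading order: a
typing: ✓ — (A -> A) -> (B -> B) -> A -> B
ordered ✗ (n, c, e never used (weakening))
linear ✗ (n, c, e never used (weakening))
affine ✓ (at most one use each (a, n, c, e))
relevant ✗ (n, c, e never used (weakening))
unrestricted ✓ (simply typable at (A -> A) -> (B -> B) -> A -> B; W, C, E all held)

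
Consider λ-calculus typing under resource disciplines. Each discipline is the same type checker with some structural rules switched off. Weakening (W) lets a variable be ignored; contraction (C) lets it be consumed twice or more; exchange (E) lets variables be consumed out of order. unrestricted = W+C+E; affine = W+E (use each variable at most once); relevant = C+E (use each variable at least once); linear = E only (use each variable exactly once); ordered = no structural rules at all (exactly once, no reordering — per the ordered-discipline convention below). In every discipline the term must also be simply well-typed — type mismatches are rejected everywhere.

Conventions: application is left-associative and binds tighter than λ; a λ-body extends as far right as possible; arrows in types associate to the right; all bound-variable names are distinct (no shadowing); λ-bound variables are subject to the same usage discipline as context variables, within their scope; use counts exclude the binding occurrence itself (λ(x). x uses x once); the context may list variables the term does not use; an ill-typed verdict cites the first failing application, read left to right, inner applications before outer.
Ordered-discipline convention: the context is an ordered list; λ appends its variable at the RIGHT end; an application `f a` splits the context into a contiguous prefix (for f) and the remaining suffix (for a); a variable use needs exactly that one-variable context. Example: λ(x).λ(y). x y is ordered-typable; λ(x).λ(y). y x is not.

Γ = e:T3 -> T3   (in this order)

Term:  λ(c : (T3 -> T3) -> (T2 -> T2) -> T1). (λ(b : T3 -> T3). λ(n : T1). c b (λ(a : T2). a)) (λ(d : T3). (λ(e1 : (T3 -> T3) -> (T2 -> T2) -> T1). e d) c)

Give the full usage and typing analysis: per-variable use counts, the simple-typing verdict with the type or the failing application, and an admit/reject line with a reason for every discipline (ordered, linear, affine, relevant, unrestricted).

counts: e: 1; c (λ-bound): 2; b (λ-bound): 1; n (λ-bound): 0; a (λ-bound): 1; d (λ-bound): 1; e1 (λ-bound): 0
left-to-right use order: c, b, a, e, d, c
typing: ✓ — ((T3 -> T3) -> (T2 -> T2) -> T1) -> T1 -> T1
ordered: ✗ — c ×2 used more than once (contraction); unused: n, e1 — weakening required
linear: ✗ — c ×2 used more than once (contraction); unused: n, e1 — weakening required
affine: ✗ — c ×2 used more than once (contraction)
relevant: ✗ — unused: n, e1 — weakening required
unrestricted: ✓ — type-checks (((T3 -> T3) -> (T2 -> T2) -> T1) -> T1 -> T1) and nothing is barred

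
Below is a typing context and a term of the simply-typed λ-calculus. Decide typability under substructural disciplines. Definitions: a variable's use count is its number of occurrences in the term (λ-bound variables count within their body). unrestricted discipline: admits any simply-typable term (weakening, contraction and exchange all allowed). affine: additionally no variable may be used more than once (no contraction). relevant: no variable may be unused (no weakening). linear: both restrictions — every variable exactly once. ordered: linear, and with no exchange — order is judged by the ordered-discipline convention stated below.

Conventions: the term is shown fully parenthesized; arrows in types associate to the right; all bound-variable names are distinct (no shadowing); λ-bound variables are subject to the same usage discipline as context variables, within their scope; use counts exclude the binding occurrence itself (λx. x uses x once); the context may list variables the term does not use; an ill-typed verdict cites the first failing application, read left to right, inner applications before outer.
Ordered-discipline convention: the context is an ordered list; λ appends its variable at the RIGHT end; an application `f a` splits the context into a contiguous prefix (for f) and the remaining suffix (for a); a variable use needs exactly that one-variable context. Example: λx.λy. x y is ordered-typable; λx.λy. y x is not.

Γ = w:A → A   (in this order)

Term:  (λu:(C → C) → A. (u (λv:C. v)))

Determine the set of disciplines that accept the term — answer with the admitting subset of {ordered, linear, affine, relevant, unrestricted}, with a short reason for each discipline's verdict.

accepted by: affine, unrestricted
variable uses: w ×0, u (bound) ×1, v (bound) ×1
uses in reading order: u, v
typing: well-typed — term : ((C → C) → A) → A
ordered ✗ (w never used (weakening))
linear ✗ (w never used (weakening))
affine ✓ (no duplicate uses among w, u, v)
relevant ✗ (w never used (weakening))
unrestricted ✓ (simply typable at ((C → C) → A) → A; W, C, E all held)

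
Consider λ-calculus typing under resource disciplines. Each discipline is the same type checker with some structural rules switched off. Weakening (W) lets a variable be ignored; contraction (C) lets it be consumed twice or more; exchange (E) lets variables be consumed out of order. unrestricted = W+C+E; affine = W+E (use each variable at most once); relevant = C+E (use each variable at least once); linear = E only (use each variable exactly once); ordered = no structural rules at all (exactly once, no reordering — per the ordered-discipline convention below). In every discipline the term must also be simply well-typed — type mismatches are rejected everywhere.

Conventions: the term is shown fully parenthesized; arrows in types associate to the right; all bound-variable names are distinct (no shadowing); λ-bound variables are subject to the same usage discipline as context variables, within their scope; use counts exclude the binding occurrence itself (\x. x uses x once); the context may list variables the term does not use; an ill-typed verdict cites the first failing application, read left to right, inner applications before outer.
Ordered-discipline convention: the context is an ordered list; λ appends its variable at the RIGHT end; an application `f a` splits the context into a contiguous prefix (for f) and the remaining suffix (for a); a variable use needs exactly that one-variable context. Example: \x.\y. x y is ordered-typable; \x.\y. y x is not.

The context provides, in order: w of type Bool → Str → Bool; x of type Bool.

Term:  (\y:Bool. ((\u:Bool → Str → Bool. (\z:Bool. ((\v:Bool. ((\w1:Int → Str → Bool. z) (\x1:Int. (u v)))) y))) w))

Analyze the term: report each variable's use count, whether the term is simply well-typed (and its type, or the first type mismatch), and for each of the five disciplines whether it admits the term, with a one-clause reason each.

usage: w: 1; x: 0; y (bound): 1; u (bound): 1; z (bound): 1; v (bound): 1; w1 (bound): 0; x1 (bound): 0
order of uses: z, u, v, y, w
typing: ✓ — Bool → Bool → Bool
ordered: ✗, x, w1, x1 never used (weakening)
linear: ✗, x, w1, x1 never used (weakening)
affine: ✓, none of w, x, y, u, z, v, w1, x1 used more than once
relevant: ✗, x, w1, x1 never used (weakening)
unrestricted: ✓, typability at Bool → Bool → Bool is all that's needed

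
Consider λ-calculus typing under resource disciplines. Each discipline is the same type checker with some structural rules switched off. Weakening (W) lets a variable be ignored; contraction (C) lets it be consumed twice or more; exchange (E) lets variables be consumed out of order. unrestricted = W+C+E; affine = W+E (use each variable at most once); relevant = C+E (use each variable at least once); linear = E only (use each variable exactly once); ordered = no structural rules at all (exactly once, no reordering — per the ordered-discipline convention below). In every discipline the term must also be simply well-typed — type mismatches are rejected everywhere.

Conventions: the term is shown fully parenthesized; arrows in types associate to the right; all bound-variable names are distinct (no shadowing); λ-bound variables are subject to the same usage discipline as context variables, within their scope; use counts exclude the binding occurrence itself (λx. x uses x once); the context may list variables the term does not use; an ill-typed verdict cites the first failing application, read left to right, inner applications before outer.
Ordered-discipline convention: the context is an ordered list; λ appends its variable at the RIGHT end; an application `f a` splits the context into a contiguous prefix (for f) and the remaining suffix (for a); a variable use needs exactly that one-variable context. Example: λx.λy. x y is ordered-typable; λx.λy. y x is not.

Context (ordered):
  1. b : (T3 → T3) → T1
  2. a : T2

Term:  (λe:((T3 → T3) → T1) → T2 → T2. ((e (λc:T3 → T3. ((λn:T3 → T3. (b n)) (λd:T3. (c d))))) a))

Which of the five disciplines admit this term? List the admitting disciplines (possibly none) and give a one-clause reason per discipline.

admitted in: linear, affine, relevant, unrestricted
counts: b: 1×, a: 1×, e (λ-bound): 1×, c (λ-bound): 1×, n (λ-bound): 1×, d (λ-bound): 1×
uses in reading order: e, b, n, c, d, a
typing: well-typed at (((T3 → T3) → T1) → T2 → T2) → T2
ordered ✗ (no ordered split (uses run e, b, n, c, d, a))
linear ✓ (each of b, a, e, c, n, d used exactly once)
affine ✓ (none of b, a, e, c, n, d used more than once)
relevant ✓ (at least one use each (b, a, e, c, n, d))
unrestricted ✓ (type-checks ((((T3 → T3) → T1) → T2 → T2) → T2) and nothing is barred)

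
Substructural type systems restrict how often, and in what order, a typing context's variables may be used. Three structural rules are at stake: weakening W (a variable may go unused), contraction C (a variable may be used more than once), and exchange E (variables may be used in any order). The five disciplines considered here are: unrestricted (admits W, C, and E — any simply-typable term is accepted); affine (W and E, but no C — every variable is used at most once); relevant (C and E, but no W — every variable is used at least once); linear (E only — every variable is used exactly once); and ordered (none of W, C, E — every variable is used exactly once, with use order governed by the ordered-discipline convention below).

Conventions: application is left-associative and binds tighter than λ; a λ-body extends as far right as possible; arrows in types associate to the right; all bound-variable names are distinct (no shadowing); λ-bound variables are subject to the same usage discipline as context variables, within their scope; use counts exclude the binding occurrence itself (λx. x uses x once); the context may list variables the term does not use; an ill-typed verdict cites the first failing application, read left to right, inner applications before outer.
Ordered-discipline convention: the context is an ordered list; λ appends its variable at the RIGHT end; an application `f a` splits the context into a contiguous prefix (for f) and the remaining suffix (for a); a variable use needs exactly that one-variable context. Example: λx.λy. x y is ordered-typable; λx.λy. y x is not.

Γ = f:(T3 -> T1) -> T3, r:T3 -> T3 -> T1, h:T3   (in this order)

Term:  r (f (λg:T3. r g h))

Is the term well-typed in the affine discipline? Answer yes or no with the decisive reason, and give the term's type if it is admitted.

no — uses contraction: r ×2
use counts: f ×1; r ×2; h ×1; g (bound) ×1
left-to-right use order: r, f, r, g, h
typing: the term checks, with type T3 -> T1
across the five disciplines: ordered ✗ | linear ✗ | affine ✗ | relevant ✓ | unrestricted ✓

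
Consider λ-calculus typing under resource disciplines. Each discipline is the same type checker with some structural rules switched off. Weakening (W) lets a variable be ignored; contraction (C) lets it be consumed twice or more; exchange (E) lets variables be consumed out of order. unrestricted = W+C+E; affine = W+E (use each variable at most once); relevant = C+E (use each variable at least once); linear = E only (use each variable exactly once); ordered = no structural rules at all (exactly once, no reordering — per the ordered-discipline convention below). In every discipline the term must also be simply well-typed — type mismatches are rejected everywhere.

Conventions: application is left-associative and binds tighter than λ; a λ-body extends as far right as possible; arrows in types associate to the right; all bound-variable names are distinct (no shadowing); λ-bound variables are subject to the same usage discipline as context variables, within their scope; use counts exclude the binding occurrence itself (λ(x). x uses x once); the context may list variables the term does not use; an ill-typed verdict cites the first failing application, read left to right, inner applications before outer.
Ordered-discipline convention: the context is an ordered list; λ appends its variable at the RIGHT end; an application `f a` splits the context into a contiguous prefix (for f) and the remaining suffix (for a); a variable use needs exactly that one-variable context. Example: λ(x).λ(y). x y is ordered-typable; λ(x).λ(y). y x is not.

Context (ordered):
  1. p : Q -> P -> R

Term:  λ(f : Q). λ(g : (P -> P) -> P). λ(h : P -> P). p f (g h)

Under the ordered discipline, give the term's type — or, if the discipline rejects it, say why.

term : Q -> ((P -> P) -> P) -> (P -> P) -> R
variable uses: p: 1; f (λ-bound): 1; g (λ-bound): 1; h (λ-bound): 1
uses in reading order: p, f, g, h
typing: well-typed at Q -> ((P -> P) -> P) -> (P -> P) -> R
summary: ordered ✓; linear ✓; affine ✓; relevant ✓; unrestricted ✓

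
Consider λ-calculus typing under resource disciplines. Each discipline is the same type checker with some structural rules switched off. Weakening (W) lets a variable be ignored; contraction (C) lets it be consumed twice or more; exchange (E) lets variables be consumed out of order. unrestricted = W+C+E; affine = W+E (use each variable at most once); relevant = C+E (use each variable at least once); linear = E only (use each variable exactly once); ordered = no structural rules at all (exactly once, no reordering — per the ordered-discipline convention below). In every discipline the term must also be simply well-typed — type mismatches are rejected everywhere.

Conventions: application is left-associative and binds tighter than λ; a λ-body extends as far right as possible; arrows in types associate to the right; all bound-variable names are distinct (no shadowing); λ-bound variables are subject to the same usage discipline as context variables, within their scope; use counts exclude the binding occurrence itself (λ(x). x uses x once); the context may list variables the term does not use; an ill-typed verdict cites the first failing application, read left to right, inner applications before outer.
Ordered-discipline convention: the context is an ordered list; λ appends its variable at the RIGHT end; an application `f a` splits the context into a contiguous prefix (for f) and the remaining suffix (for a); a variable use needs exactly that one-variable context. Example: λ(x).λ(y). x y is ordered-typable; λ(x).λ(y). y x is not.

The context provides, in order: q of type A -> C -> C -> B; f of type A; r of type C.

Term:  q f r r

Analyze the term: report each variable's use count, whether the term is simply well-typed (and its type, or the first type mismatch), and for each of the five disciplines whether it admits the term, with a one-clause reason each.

usage: q=1; f=1; r=2
use order (left to right): q, f, r, r
typing: the term checks, with type B
ordered ✗ (needs contraction — r ×2)
linear ✗ (needs contraction — r ×2)
affine ✗ (needs contraction — r ×2)
relevant ✓ (at least one use each (q, f, r))
unrestricted ✓ (type-checks (B) and nothing is barred)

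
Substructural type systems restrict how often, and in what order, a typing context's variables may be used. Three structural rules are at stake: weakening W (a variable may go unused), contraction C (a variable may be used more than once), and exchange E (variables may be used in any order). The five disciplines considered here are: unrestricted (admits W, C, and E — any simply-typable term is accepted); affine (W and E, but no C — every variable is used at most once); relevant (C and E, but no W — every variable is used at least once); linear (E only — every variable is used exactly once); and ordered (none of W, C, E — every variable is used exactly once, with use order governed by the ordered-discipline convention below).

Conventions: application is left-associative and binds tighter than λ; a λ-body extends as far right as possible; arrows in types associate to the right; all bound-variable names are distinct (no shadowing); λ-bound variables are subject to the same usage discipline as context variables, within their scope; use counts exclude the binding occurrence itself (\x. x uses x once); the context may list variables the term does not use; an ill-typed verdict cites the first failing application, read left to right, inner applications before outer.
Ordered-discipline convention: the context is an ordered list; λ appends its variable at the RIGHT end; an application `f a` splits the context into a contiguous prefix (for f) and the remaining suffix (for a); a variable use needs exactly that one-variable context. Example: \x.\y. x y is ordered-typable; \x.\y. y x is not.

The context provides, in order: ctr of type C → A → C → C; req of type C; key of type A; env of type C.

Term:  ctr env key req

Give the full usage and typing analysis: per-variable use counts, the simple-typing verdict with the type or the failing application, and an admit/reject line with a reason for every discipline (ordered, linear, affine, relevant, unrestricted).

use counts: ctr: 1×; req: 1×; key: 1×; env: 1×
order of uses: ctr, env, key, req
typing: well-typed at C
ordered: ✗ — needs exchange: uses follow ctr, env, key, req
linear: ✓ — each of ctr, req, key, env used exactly once
affine: ✓ — ctr, req, key, env: no repeats, contraction unneeded
relevant: ✓ — ctr, req, key, env: all used, weakening unneeded
unrestricted: ✓ — type-checks (C) and nothing is barred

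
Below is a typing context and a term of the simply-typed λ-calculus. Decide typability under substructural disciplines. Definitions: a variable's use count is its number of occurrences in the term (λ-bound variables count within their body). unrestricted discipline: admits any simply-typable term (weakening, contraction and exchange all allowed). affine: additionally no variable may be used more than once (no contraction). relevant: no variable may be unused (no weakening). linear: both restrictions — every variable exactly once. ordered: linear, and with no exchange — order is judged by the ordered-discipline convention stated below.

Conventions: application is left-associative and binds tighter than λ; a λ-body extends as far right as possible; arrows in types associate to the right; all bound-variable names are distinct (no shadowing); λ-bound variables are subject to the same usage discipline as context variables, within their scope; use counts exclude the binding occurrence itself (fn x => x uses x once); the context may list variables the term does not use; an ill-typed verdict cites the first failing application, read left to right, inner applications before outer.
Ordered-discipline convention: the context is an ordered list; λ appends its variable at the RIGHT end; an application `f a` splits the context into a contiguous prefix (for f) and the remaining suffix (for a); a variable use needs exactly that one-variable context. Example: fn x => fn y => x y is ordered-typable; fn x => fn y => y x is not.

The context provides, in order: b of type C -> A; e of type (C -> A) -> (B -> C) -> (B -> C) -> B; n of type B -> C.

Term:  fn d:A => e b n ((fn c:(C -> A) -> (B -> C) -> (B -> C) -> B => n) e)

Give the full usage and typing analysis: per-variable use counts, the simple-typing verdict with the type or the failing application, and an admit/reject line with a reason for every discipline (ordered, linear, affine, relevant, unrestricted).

variable uses: b: 1×; e: 2×; n: 2×; d (λ-bound): 0×; c (λ-bound): 0×
left-to-right use order: e, b, n, n, e
typing: the term checks, with type A -> B
ordered ✗ (needs contraction — e ×2, n ×2; needs weakening: d, c unused)
linear ✗ (needs contraction — e ×2, n ×2; needs weakening: d, c unused)
affine ✗ (needs contraction — e ×2, n ×2)
relevant ✗ (needs weakening: d, c unused)
unrestricted ✓ (type-checks (A -> B) and nothing is barred)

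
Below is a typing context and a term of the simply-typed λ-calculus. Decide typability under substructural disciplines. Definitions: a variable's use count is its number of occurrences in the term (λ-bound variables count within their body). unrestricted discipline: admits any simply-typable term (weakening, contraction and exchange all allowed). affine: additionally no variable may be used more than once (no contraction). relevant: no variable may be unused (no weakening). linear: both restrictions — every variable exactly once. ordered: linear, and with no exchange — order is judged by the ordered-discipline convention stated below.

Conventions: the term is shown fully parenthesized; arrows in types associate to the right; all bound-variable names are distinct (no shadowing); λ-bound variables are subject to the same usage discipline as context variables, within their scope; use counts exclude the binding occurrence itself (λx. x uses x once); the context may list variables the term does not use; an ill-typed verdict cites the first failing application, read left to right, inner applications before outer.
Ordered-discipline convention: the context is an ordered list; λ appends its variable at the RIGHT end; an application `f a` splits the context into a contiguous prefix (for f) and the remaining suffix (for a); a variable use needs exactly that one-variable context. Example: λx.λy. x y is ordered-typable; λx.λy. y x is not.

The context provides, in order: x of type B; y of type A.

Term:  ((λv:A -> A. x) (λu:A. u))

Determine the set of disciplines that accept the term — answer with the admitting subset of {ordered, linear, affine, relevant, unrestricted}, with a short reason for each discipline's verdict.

admitted by: affine, unrestricted
use counts: x: 1×; y: 0×; v [bound]: 0×; u [bound]: 1×
left-to-right use order: x, u
typing: the term checks, with type B
ordered ✗ (needs weakening: y, v unused)
linear ✗ (needs weakening: y, v unused)
affine ✓ (x, y, v, u: no repeats, contraction unneeded)
relevant ✗ (needs weakening: y, v unused)
unrestricted ✓ (typability at B is all that's needed)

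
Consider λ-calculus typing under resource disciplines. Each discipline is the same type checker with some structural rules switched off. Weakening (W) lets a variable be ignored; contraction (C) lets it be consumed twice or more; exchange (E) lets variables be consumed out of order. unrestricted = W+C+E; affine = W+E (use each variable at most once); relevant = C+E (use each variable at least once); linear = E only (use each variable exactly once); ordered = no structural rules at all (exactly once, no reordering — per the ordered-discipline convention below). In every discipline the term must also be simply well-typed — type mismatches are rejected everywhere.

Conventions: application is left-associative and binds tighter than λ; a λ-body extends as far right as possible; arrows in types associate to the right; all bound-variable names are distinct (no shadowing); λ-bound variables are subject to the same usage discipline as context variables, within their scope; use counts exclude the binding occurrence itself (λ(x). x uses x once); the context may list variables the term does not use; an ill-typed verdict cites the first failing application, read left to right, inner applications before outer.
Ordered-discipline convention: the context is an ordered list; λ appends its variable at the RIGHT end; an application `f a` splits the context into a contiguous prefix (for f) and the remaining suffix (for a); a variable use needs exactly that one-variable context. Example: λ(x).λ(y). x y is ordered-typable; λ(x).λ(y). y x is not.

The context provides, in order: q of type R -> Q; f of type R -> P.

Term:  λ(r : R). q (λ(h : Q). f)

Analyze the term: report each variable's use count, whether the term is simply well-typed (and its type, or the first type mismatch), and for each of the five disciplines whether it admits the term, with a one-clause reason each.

variable uses: q: 1; f: 1; r (λ-bound): 0; h (λ-bound): 0
use order (left to right): q, f
typing: ill-typed: an application expects R but receives Q -> R -> P
ordered: ✗ — a type mismatch blocks all five
linear: ✗ — the type mismatch rejects it
affine: ✗ — not simply typable
relevant: ✗ — fails simple typing
unrestricted: ✗ — a type mismatch blocks all five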